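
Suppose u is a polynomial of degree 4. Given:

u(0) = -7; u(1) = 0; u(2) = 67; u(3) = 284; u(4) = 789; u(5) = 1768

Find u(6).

3455

First differences: 7, 67, 217, 505, 979. Second differences: 60, 150, 288, 474. Third differences: 90, 138, 186. Fourth differences: 48, 48.
Level-4 differences are constant, so u has degree 4.
Fitting a degree-4 polynomial gives u(x) = 2x^4 + 3x³ + 7x² - 5x - 7.
Then u(6) = 3455.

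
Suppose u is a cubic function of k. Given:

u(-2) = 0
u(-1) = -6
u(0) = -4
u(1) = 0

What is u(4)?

-36

Write u(k) = ak³ + bk² + ck + d; the 4 given values yield a linear system in the 4 coefficients.
Solving, u(k) = -k³ + k² + 4k - 4.
Then u(4) = -36.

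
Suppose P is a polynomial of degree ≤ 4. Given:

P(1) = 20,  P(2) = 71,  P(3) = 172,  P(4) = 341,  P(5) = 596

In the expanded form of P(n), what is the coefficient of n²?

First differences: 51, 101, 169, 255. Second differences: 50, 68, 86. Third differences: 18, 18.
Level-3 differences are constant, so P has degree 3.
Fitting a degree-3 polynomial gives P(n) = 3n³ + 7n² + 9n + 1.
The coefficient of n² is 7.

7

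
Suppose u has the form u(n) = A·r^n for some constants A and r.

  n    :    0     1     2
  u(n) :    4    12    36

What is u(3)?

108

Consecutive ratio: 12/4 = 3, and 36/12 = 3, so r = 3.
Then A·3^0 = 4 gives A = 4, and u(n) = 4·3^n.
u(3) = 4·3^3 = 108.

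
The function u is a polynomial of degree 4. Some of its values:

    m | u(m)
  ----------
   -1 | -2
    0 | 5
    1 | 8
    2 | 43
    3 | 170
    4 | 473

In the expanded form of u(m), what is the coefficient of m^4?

Write u(m) = am^4 + bm³ + cm² + dm + e; the 6 given values yield a linear system in the 5 coefficients.
Solving, u(m) = m^4 + 4m³ - 3m² + m + 5.
The coefficient of m^4 is 1.

1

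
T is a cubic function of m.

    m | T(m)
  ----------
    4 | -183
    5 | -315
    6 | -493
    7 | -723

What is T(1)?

Write T(m) = am³ + bm² + cm + d; the 4 given values yield a linear system in the 4 coefficients.
Solving, T(m) = -m³ - 8m² + m + 5.
Then T(1) = -3.

-3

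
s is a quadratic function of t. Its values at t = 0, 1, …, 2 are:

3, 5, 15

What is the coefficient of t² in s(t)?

4

Write s(t) = at² + bt + c; the 3 given values yield a linear system in the 3 coefficients.
Solving, s(t) = 4t² - 2t + 3.
The coefficient of t² is 4.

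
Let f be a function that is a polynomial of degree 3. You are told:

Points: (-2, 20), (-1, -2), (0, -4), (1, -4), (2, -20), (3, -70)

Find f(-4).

First differences: -22, -2, 0, -16, -50. Second differences: 20, 2, -16, -34. Third differences: -18, -18, -18.
Level-3 differences are constant, so f has degree 3.
Fitting a degree-3 polynomial gives f(n) = -3n³ + n² + 2n - 4.
Then f(-4) = 196.

196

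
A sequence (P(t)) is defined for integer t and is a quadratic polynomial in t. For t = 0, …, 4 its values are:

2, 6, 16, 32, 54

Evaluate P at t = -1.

First differences: 4, 10, 16, 22. Second differences: 6, 6, 6.
Level-2 differences are constant, so P has degree 2.
Fitting a degree-2 polynomial gives P(t) = 3t² + t + 2.
Then P(-1) = 4.

4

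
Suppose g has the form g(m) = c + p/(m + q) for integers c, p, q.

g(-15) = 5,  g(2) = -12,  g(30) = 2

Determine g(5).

(g(m) − c)(m + q) = p for each data point; the three points give a linear system in c and q, then p follows.
Solving: c = 3, q = 0, p = -30, so g(m) = 3 − 30/(m + 0).
Then g(5) = 3 − 30/5 = -3.

-3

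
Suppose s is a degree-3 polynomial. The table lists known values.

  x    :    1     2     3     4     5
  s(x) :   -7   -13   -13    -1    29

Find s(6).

First differences: -6, 0, 12, 30. Second differences: 6, 12, 18. Third differences: 6, 6.
Level-3 differences are constant, so s has degree 3.
Extending the table by one column gives the next first difference 54, so s(6) = 29 + 54 = 83.

83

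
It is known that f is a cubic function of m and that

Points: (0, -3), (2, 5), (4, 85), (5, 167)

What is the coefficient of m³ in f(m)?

Write f(m) = am³ + bm² + cm + d; the 4 given values yield a linear system in the 4 coefficients.
Solving, f(m) = m³ + 3m² - 6m - 3.
The coefficient of m³ is 1.

1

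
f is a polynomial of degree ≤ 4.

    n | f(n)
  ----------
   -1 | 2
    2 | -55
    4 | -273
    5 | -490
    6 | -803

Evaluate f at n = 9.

Write f(n) = an^4 + bn³ + cn² + dn + e; the 5 given values yield a linear system in the 5 coefficients.
Solving, the leading coefficient vanishes, and f(n) = -3n³ - 3n² - 7n - 5.
Then f(9) = -2498.

-2498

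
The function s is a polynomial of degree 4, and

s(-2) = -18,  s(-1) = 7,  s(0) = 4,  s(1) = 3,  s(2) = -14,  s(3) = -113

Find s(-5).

-1281

First differences: 25, -3, -1, -17, -99. Second differences: -28, 2, -16, -82. Third differences: 30, -18, -66. Fourth differences: -48, -48.
Level-4 differences are constant, so s has degree 4.
Fitting a degree-4 polynomial gives s(t) = -2t^4 + t³ + 3t² - 3t + 4.
Then s(-5) = -1281.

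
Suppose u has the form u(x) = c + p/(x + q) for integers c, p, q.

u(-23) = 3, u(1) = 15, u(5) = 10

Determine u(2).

13

(u(x) − c)(x + q) = p for each data point; the three points give a linear system in c and q, then p follows.
Solving: c = 5, q = 3, p = 40, so u(x) = 5 + 40/(x + 3).
Then u(2) = 5 + 40/5 = 13.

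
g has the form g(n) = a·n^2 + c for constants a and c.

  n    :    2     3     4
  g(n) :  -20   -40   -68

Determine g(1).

From g(2) = -20 and g(3) = -40: 4a + c = -20 and 9a + c = -40.
Subtracting: 5a = -20, so a = -4; then c = -20 − (-4)·4 = -4.
So g(n) = -4n² − 4, and g(1) = -8.

-8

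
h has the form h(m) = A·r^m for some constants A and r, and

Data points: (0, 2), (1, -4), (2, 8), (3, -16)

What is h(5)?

-64

Consecutive ratio: -4/2 = -2, and 8/(-4) = -2, so r = -2.
Then A·(-2)^0 = 2 gives A = 2, and h(m) = 2·(-2)^m.
h(5) = 2·(-2)^5 = -64.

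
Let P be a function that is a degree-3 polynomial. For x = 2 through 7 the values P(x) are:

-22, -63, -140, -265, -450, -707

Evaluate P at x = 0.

Write P(x) = ax³ + bx² + cx + d; the 6 given values yield a linear system in the 4 coefficients.
Solving, P(x) = -2x³ - 3x.
Then P(0) = 0.

0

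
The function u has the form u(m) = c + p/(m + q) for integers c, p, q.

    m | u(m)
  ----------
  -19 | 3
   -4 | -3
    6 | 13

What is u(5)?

(u(m) − c)(m + q) = p for each data point; the three points give a linear system in c and q, then p follows.
Solving: c = 5, q = -1, p = 40, so u(m) = 5 + 40/(m − 1).
Then u(5) = 5 + 40/4 = 15.

15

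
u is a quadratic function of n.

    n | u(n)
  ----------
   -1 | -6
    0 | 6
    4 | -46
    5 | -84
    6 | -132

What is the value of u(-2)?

-28

Write u(n) = an² + bn + c; the 5 given values yield a linear system in the 3 coefficients.
Solving, u(n) = -5n² + 7n + 6.
Then u(-2) = -28.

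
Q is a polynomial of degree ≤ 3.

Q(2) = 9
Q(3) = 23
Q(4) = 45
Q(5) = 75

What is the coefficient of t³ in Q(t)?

First differences: 14, 22, 30. Second differences: 8, 8.
Level-2 differences are constant, so Q has degree 2.
Fitting a degree-2 polynomial gives Q(t) = 4t² - 6t + 5.
The coefficient of t³ is 0.

0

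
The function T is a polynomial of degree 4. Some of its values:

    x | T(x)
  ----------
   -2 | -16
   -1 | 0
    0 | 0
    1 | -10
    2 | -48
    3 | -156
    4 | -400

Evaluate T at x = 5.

First differences: 16, 0, -10, -38, -108, -244. Second differences: -16, -10, -28, -70, -136. Third differences: 6, -18, -42, -66. Fourth differences: -24, -24, -24.
Level-4 differences are constant, so T has degree 4.
Fitting a degree-4 polynomial gives T(x) = -x^4 - x³ - 4x² - 4x.
Then T(5) = -870.

-870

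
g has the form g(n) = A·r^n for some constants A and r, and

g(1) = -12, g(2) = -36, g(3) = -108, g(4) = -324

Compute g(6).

Consecutive ratio: -36/(-12) = 3, and -108/(-36) = 3, so r = 3.
Then A·3^1 = -12 gives A = -4, and g(n) = -4·3^n.
g(6) = -4·3^6 = -2916.

-2916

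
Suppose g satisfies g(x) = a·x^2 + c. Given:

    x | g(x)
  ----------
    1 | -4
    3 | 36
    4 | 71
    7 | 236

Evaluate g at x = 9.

396

From g(1) = -4 and g(3) = 36: 1a + c = -4 and 9a + c = 36.
Subtracting: 8a = 40, so a = 5; then c = -4 − 5·1 = -9.
So g(x) = 5x² − 9, and g(9) = 396.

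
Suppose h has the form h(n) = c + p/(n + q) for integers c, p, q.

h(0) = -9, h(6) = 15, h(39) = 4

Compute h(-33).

2

(h(n) − c)(n + q) = p for each data point; the three points give a linear system in c and q, then p follows.
Solving: c = 3, q = -3, p = 36, so h(n) = 3 + 36/(n − 3).
Then h(-33) = 3 + 36/(-36) = 2.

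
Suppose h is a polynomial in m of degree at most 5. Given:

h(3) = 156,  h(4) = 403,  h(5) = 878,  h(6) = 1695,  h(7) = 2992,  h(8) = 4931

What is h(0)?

3

Write h(m) = am^5 + bm^4 + cm³ + dm² + em + p; the 6 given values yield a linear system in the 6 coefficients.
Solving, the leading coefficient vanishes, and h(m) = m^4 + m³ + 5m² + 3.
Then h(0) = 3.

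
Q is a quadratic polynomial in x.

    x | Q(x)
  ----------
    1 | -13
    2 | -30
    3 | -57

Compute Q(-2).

-22

Write Q(x) = ax² + bx + c; the 3 given values yield a linear system in the 3 coefficients.
Solving, Q(x) = -5x² - 2x - 6.
Then Q(-2) = -22.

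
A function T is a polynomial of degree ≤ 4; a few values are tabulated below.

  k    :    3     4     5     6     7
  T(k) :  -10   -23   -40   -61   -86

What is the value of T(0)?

Write T(k) = ak^4 + bk³ + ck² + dk + e; the 5 given values yield a linear system in the 5 coefficients.
Solving, the top 2 coefficients vanish, and T(k) = -2k² + k + 5.
Then T(0) = 5.

5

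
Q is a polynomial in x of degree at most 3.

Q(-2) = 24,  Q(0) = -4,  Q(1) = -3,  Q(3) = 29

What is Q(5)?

101

Write Q(x) = ax³ + bx² + cx + d; the 4 given values yield a linear system in the 4 coefficients.
Solving, the leading coefficient vanishes, and Q(x) = 5x² - 4x - 4.
Then Q(5) = 101.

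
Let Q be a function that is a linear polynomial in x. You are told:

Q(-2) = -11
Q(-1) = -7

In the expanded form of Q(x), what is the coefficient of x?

4

Write Q(x) = ax + b; the 2 given values yield a linear system in the 2 coefficients.
Solving, Q(x) = 4x - 3.
The coefficient of x is 4.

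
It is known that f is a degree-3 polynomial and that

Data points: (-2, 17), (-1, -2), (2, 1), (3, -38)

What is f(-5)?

Write f(m) = am³ + bm² + cm + d; the 4 given values yield a linear system in the 4 coefficients.
Solving, f(m) = -3m³ + 2m² + 8m + 1.
Then f(-5) = 386.

386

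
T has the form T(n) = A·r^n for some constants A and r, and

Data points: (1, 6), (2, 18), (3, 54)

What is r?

Consecutive ratio: 18/6 = 3, and 54/18 = 3, so r = 3.
Then A·3^1 = 6 gives A = 2, and T(n) = 2·3^n.

3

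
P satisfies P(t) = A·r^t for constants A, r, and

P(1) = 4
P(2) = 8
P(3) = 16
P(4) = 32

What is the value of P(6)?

Consecutive ratio: 8/4 = 2, and 16/8 = 2, so r = 2.
Then A·2^1 = 4 gives A = 2, and P(t) = 2·2^t.
P(6) = 2·2^6 = 128.

128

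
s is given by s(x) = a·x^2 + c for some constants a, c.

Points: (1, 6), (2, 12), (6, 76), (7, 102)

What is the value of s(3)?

22

From s(1) = 6 and s(2) = 12: 1a + c = 6 and 4a + c = 12.
Subtracting: 3a = 6, so a = 2; then c = 6 − 2·1 = 4.
So s(x) = 2x² + 4, and s(3) = 22.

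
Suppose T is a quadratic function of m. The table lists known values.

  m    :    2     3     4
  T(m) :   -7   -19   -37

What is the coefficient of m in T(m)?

3

Write T(m) = am² + bm + c; the 3 given values yield a linear system in the 3 coefficients.
Solving, T(m) = -3m² + 3m - 1.
The coefficient of m is 3.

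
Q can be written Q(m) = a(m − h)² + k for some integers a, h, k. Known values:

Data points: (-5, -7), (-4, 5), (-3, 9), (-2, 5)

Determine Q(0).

First differences 12, 4, -4; second difference -8 = 2a, so a = -4.
Expanding, the m-coefficient is −2ah = 8h; matching it to the data gives h = -3, and then k = 9.
So Q(m) = -4(m + 3)² + 9.
Q(0) = -4·3² + 9 = -27.

-27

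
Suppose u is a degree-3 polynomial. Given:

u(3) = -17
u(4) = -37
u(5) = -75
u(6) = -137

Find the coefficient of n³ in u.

-1

Write u(n) = an³ + bn² + cn + d; the 4 given values yield a linear system in the 4 coefficients.
Solving, u(n) = -n³ + 3n² - 4n - 5.
The coefficient of n³ is -1.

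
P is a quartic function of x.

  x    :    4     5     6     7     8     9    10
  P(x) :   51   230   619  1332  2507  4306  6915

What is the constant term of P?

Write P(x) = ax^4 + bx³ + cx² + dx + e; the 7 given values yield a linear system in the 5 coefficients.
Solving, P(x) = x^4 - 3x³ - x² + 2x - 5.
The constant term is P(0) = -5.

-5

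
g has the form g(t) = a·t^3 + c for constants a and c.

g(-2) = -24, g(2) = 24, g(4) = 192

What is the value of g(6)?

648

From g(-2) = -24 and g(2) = 24: -8a + c = -24 and 8a + c = 24.
Subtracting: 16a = 48, so a = 3; then c = -24 − 3·(-8) = 0.
So g(t) = 3t³ + 0, and g(6) = 648.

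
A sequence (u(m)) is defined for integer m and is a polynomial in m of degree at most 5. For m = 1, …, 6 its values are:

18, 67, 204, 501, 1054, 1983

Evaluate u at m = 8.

First differences: 49, 137, 297, 553, 929. Second differences: 88, 160, 256, 376. Third differences: 72, 96, 120. Fourth differences: 24, 24.
Level-4 differences are constant, so u has degree 4.
Fitting a degree-4 polynomial gives u(m) = m^4 + 2m³ + 7m² - m + 9.
Then u(8) = 5569.

5569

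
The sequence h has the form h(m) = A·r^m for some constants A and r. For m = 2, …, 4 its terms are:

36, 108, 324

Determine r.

3

Consecutive ratio: 108/36 = 3, and 324/108 = 3, so r = 3.
Then A·3^2 = 36 gives A = 4, and h(m) = 4·3^m.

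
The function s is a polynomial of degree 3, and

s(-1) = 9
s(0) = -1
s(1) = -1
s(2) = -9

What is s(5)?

Write s(x) = ax³ + bx² + cx + d; the 4 given values yield a linear system in the 4 coefficients.
Solving, s(x) = -3x³ + 5x² - 2x - 1.
Then s(5) = -261.

-261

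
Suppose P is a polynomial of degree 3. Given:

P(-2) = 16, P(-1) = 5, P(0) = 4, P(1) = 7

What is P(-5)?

Write P(m) = am³ + bm² + cm + d; the 4 given values yield a linear system in the 4 coefficients.
Solving, P(m) = -m³ + 2m² + 2m + 4.
Then P(-5) = 169.

169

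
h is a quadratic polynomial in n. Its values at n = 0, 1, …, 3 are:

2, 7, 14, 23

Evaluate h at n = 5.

47

First differences: 5, 7, 9. Second differences: 2, 2.
Level-2 differences are constant, so h has degree 2.
Fitting a degree-2 polynomial gives h(n) = n² + 4n + 2.
Then h(5) = 47.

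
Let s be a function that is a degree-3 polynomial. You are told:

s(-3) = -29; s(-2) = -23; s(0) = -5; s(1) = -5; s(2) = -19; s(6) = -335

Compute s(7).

-509

Write s(n) = an³ + bn² + cn + d; the 6 given values yield a linear system in the 4 coefficients.
Solving, s(n) = -n³ - 4n² + 5n - 5.
Then s(7) = -509.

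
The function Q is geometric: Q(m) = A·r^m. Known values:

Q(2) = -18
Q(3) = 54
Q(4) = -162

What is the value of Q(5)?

486

Consecutive ratio: 54/(-18) = -3, and -162/54 = -3, so r = -3.
Then A·(-3)^2 = -18 gives A = -2, and Q(m) = -2·(-3)^m.
Q(5) = -2·(-3)^5 = 486.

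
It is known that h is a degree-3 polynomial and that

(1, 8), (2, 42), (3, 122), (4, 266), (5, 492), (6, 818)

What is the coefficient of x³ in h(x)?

First differences: 34, 80, 144, 226, 326. Second differences: 46, 64, 82, 100. Third differences: 18, 18, 18.
Level-3 differences are constant, so h has degree 3.
Fitting a degree-3 polynomial gives h(x) = 3x³ + 5x² - 2x + 2.
The coefficient of x³ is 3.

3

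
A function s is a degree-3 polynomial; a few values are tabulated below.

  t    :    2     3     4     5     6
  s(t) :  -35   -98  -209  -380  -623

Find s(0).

First differences: -63, -111, -171, -243. Second differences: -48, -60, -72. Third differences: -12, -12.
Level-3 differences are constant, so s has degree 3.
Fitting a degree-3 polynomial gives s(t) = -2t³ - 6t² + 5t - 5.
Then s(0) = -5.

-5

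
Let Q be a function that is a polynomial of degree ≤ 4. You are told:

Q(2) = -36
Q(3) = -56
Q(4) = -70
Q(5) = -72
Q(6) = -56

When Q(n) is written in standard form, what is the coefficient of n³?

First differences: -20, -14, -2, 16. Second differences: 6, 12, 18. Third differences: 6, 6.
Level-3 differences are constant, so Q has degree 3.
Fitting a degree-3 polynomial gives Q(n) = n³ - 6n² - 9n - 2.
The coefficient of n³ is 1.

1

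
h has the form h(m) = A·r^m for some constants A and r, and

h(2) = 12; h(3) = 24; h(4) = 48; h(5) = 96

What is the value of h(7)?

Consecutive ratio: 24/12 = 2, and 48/24 = 2, so r = 2.
Then A·2^2 = 12 gives A = 3, and h(m) = 3·2^m.
h(7) = 3·2^7 = 384.

384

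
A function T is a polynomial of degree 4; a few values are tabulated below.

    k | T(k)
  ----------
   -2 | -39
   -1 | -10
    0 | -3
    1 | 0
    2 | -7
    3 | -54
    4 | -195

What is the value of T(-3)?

-132

Write T(k) = ak^4 + bk³ + ck² + dk + e; the 7 given values yield a linear system in the 5 coefficients.
Solving, T(k) = -k^4 + k³ - k² + 4k - 3.
Then T(-3) = -132.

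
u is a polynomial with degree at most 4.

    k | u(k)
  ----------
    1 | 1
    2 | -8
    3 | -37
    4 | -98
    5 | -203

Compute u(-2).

Write u(k) = ak^4 + bk³ + ck² + dk + e; the 5 given values yield a linear system in the 5 coefficients.
Solving, the leading coefficient vanishes, and u(k) = -2k³ + 2k² - k + 2.
Then u(-2) = 28.

28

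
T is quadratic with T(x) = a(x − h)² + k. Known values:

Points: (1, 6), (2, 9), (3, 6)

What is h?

First differences 3, -3; second difference -6 = 2a, so a = -3.
Expanding, the x-coefficient is −2ah = 6h; matching it to the data gives h = 2, and then k = 9.
So T(x) = -3(x − 2)² + 9.
Hence h = 2.

2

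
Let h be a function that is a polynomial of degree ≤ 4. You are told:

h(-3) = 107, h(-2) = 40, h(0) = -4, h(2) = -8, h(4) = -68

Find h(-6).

Write h(m) = am^4 + bm³ + cm² + dm + e; the 5 given values yield a linear system in the 5 coefficients.
Solving, the leading coefficient vanishes, and h(m) = -2m³ + 5m² - 4m - 4.
Then h(-6) = 632.

632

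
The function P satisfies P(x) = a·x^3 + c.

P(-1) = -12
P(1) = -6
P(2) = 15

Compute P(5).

366

From P(-1) = -12 and P(1) = -6: -1a + c = -12 and 1a + c = -6.
Subtracting: 2a = 6, so a = 3; then c = -12 − 3·(-1) = -9.
So P(x) = 3x³ − 9, and P(5) = 366.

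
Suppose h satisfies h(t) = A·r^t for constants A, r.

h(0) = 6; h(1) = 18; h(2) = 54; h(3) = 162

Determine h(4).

Consecutive ratio: 18/6 = 3, and 54/18 = 3, so r = 3.
Then A·3^0 = 6 gives A = 6, and h(t) = 6·3^t.
h(4) = 6·3^4 = 486.

486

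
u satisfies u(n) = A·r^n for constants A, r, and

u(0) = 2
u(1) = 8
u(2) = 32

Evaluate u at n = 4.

Consecutive ratio: 8/2 = 4, and 32/8 = 4, so r = 4.
Then A·4^0 = 2 gives A = 2, and u(n) = 2·4^n.
u(4) = 2·4^4 = 512.

512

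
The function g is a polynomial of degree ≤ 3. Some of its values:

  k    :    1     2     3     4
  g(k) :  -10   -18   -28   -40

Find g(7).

-88

Write g(k) = ak³ + bk² + ck + d; the 4 given values yield a linear system in the 4 coefficients.
Solving, the leading coefficient vanishes, and g(k) = -k² - 5k - 4.
Then g(7) = -88.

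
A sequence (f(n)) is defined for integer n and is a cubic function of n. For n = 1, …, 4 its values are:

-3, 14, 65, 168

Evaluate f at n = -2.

-30

Write f(n) = an³ + bn² + cn + d; the 4 given values yield a linear system in the 4 coefficients.
Solving, f(n) = 3n³ - n² - n - 4.
Then f(-2) = -30.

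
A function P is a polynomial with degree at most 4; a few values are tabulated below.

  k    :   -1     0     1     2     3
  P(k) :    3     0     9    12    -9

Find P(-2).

36

First differences: -3, 9, 3, -21. Second differences: 12, -6, -24. Third differences: -18, -18.
Level-3 differences are constant, so P has degree 3.
Fitting a degree-3 polynomial gives P(k) = -3k³ + 6k² + 6k.
Then P(-2) = 36.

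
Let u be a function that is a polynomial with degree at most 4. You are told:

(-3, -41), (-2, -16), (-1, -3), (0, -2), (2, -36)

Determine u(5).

-177

Write u(x) = ax^4 + bx³ + cx² + dx + e; the 5 given values yield a linear system in the 5 coefficients.
Solving, the top 2 coefficients vanish, and u(x) = -6x² - 5x - 2.
Then u(5) = -177.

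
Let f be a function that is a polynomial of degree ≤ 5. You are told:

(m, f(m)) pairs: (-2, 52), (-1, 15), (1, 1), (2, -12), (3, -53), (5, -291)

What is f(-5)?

Write f(m) = am^5 + bm^4 + cm³ + dm² + em + p; the 6 given values yield a linear system in the 6 coefficients.
Solving, the top 2 coefficients vanish, and f(m) = -3m³ + 4m² - 4m + 4.
Then f(-5) = 499.

499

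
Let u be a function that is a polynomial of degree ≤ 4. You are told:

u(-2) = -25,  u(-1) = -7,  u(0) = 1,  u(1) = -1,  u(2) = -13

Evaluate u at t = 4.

-67

Write u(t) = at^4 + bt³ + ct² + dt + e; the 5 given values yield a linear system in the 5 coefficients.
Solving, the top 2 coefficients vanish, and u(t) = -5t² + 3t + 1.
Then u(4) = -67.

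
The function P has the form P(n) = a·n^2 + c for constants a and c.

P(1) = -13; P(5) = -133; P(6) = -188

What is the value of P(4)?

From P(1) = -13 and P(5) = -133: 1a + c = -13 and 25a + c = -133.
Subtracting: 24a = -120, so a = -5; then c = -13 − (-5)·1 = -8.
So P(n) = -5n² − 8, and P(4) = -88.

-88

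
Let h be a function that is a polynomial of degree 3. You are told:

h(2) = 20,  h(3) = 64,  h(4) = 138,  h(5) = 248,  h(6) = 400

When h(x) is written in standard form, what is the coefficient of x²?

Write h(x) = ax³ + bx² + cx + d; the 5 given values yield a linear system in the 4 coefficients.
Solving, h(x) = x³ + 6x² - 5x - 2.
The coefficient of x² is 6.

6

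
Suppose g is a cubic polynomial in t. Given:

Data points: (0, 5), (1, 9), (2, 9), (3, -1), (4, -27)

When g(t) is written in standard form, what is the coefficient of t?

4

First differences: 4, 0, -10, -26. Second differences: -4, -10, -16. Third differences: -6, -6.
Level-3 differences are constant, so g has degree 3.
Fitting a degree-3 polynomial gives g(t) = -t³ + t² + 4t + 5.
The coefficient of t is 4.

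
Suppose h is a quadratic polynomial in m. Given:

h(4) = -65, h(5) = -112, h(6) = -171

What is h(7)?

-242

Write h(m) = am² + bm + c; the 3 given values yield a linear system in the 3 coefficients.
Solving, h(m) = -6m² + 7m + 3.
Then h(7) = -242.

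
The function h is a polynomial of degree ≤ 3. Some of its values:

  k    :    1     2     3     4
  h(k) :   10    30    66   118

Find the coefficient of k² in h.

8

First differences: 20, 36, 52. Second differences: 16, 16.
Level-2 differences are constant, so h has degree 2.
Fitting a degree-2 polynomial gives h(k) = 8k² - 4k + 6.
The coefficient of k² is 8.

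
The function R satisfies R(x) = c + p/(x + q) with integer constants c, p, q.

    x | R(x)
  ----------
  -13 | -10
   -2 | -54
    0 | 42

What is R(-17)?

-9

(R(x) − c)(x + q) = p for each data point; the three points give a linear system in c and q, then p follows.
Solving: c = -6, q = 1, p = 48, so R(x) = -6 + 48/(x + 1).
Then R(-17) = -6 + 48/(-16) = -9.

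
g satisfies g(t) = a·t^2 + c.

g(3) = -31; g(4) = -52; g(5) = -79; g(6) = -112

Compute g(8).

-196

From g(3) = -31 and g(4) = -52: 9a + c = -31 and 16a + c = -52.
Subtracting: 7a = -21, so a = -3; then c = -31 − (-3)·9 = -4.
So g(t) = -3t² − 4, and g(8) = -196.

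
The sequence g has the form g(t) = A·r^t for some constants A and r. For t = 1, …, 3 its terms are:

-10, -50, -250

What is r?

5

Consecutive ratio: -50/(-10) = 5, and -250/(-50) = 5, so r = 5.
Then A·5^1 = -10 gives A = -2, and g(t) = -2·5^t.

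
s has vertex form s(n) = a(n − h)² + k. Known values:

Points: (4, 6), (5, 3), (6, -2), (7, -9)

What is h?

3

First differences -3, -5, -7; second difference -2 = 2a, so a = -1.
Expanding, the n-coefficient is −2ah = 2h; matching it to the data gives h = 3, and then k = 7.
So s(n) = -1(n − 3)² + 7.
Hence h = 3.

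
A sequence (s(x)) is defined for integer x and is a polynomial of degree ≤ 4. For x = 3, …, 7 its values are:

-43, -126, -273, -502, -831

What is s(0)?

2

First differences: -83, -147, -229, -329. Second differences: -64, -82, -100. Third differences: -18, -18.
Level-3 differences are constant, so s has degree 3.
Fitting a degree-3 polynomial gives s(x) = -3x³ + 4x² + 2.
The constant term is s(0) = 2.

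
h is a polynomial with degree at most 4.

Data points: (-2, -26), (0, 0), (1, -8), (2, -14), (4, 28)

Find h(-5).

-350

Write h(n) = an^4 + bn³ + cn² + dn + e; the 5 given values yield a linear system in the 5 coefficients.
Solving, the leading coefficient vanishes, and h(n) = 2n³ - 5n² - 5n.
Then h(-5) = -350.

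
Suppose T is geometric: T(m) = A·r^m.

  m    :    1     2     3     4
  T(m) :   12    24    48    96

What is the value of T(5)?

192

Consecutive ratio: 24/12 = 2, and 48/24 = 2, so r = 2.
Then A·2^1 = 12 gives A = 6, and T(m) = 6·2^m.
T(5) = 6·2^5 = 192.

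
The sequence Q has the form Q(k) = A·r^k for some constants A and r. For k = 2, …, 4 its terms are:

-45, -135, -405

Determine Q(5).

Consecutive ratio: -135/(-45) = 3, and -405/(-135) = 3, so r = 3.
Then A·3^2 = -45 gives A = -5, and Q(k) = -5·3^k.
Q(5) = -5·3^5 = -1215.

-1215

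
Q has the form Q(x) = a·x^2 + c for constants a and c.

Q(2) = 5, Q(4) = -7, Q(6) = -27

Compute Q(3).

From Q(2) = 5 and Q(4) = -7: 4a + c = 5 and 16a + c = -7.
Subtracting: 12a = -12, so a = -1; then c = 5 − (-1)·4 = 9.
So Q(x) = -1x² + 9, and Q(3) = 0.

0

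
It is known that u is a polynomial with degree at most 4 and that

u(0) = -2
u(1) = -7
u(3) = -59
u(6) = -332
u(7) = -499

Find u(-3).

1

Write u(n) = an^4 + bn³ + cn² + dn + e; the 5 given values yield a linear system in the 5 coefficients.
Solving, the leading coefficient vanishes, and u(n) = -n³ - 3n² - n - 2.
Then u(-3) = 1.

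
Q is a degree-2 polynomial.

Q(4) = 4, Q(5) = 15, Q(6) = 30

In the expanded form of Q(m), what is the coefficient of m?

Write Q(m) = am² + bm + c; the 3 given values yield a linear system in the 3 coefficients.
Solving, Q(m) = 2m² - 7m.
The coefficient of m is -7.

-7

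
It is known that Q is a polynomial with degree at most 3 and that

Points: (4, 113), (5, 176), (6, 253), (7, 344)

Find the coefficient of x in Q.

First differences: 63, 77, 91. Second differences: 14, 14.
Level-2 differences are constant, so Q has degree 2.
Fitting a degree-2 polynomial gives Q(x) = 7x² + 1.
The coefficient of x is 0.

0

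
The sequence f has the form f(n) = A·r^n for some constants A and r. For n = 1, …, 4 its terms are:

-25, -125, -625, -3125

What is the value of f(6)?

-78125

Consecutive ratio: -125/(-25) = 5, and -625/(-125) = 5, so r = 5.
Then A·5^1 = -25 gives A = -5, and f(n) = -5·5^n.
f(6) = -5·5^6 = -78125.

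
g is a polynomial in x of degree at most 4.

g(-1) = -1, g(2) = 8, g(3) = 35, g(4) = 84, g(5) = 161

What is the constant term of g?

Write g(x) = ax^4 + bx³ + cx² + dx + e; the 5 given values yield a linear system in the 5 coefficients.
Solving, the leading coefficient vanishes, and g(x) = x³ + 2x² - 2x - 4.
The constant term is g(0) = -4.

-4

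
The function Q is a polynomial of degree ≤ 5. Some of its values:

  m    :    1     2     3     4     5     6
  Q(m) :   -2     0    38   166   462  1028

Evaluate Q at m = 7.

1990

First differences: 2, 38, 128, 296, 566. Second differences: 36, 90, 168, 270. Third differences: 54, 78, 102. Fourth differences: 24, 24.
Level-4 differences are constant, so Q has degree 4.
Fitting a degree-4 polynomial gives Q(m) = m^4 - m³ - m² - 3m + 2.
Then Q(7) = 1990.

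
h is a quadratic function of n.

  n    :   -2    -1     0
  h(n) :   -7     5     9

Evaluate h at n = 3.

-27

Write h(n) = an² + bn + c; the 3 given values yield a linear system in the 3 coefficients.
Solving, h(n) = -4n² + 9.
Then h(3) = -27.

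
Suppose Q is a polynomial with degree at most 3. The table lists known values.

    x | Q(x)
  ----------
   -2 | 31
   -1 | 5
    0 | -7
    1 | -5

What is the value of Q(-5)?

193

First differences: -26, -12, 2. Second differences: 14, 14.
Level-2 differences are constant, so Q has degree 2.
Fitting a degree-2 polynomial gives Q(x) = 7x² - 5x - 7.
Then Q(-5) = 193.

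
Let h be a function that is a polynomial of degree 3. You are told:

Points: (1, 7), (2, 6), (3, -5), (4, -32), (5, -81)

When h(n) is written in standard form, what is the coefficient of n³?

Write h(n) = an³ + bn² + cn + d; the 5 given values yield a linear system in the 4 coefficients.
Solving, h(n) = -n³ + n² + 3n + 4.
The coefficient of n³ is -1.

-1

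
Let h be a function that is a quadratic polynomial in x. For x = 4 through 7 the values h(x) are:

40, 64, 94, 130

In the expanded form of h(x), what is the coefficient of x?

-3

First differences: 24, 30, 36. Second differences: 6, 6.
Level-2 differences are constant, so h has degree 2.
Fitting a degree-2 polynomial gives h(x) = 3x² - 3x + 4.
The coefficient of x is -3.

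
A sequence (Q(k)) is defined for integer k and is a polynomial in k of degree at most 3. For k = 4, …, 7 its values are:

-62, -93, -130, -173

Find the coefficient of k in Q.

First differences: -31, -37, -43. Second differences: -6, -6.
Level-2 differences are constant, so Q has degree 2.
Fitting a degree-2 polynomial gives Q(k) = -3k² - 4k + 2.
The coefficient of k is -4.

-4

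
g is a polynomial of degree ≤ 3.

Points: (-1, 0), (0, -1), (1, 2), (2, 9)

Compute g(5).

First differences: -1, 3, 7. Second differences: 4, 4.
Level-2 differences are constant, so g has degree 2.
Fitting a degree-2 polynomial gives g(k) = 2k² + k - 1.
Then g(5) = 54.

54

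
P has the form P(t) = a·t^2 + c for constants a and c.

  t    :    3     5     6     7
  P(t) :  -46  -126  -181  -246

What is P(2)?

From P(3) = -46 and P(5) = -126: 9a + c = -46 and 25a + c = -126.
Subtracting: 16a = -80, so a = -5; then c = -46 − (-5)·9 = -1.
So P(t) = -5t² − 1, and P(2) = -21.

-21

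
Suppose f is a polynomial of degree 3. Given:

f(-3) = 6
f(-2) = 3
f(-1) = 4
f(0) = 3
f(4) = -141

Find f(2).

Write f(k) = ak³ + bk² + ck + d; the 5 given values yield a linear system in the 4 coefficients.
Solving, f(k) = -k³ - 4k² - 4k + 3.
Then f(2) = -29.

-29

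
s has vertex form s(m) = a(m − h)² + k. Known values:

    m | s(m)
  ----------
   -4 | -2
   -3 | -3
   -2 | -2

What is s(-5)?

First differences -1, 1; second difference 2 = 2a, so a = 1.
Expanding, the m-coefficient is −2ah = -2h; matching it to the data gives h = -3, and then k = -3.
So s(m) = 1(m + 3)² − 3.
s(-5) = 1·(-2)² − 3 = 1.

1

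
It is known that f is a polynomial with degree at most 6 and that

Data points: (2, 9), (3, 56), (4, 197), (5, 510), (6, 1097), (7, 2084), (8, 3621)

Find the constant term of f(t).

First differences: 47, 141, 313, 587, 987, 1537. Second differences: 94, 172, 274, 400, 550. Third differences: 78, 102, 126, 150. Fourth differences: 24, 24, 24.
Level-4 differences are constant, so f has degree 4.
Fitting a degree-4 polynomial gives f(t) = t^4 - t³ + t² - 4t + 5.
The constant term is f(0) = 5.

5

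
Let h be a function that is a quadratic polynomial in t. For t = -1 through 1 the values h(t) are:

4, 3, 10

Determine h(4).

Write h(t) = at² + bt + c; the 3 given values yield a linear system in the 3 coefficients.
Solving, h(t) = 4t² + 3t + 3.
Then h(4) = 79.

79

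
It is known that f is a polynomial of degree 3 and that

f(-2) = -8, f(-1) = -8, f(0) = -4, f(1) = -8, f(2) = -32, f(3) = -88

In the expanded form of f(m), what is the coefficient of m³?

-2

First differences: 0, 4, -4, -24, -56. Second differences: 4, -8, -20, -32. Third differences: -12, -12, -12.
Level-3 differences are constant, so f has degree 3.
Fitting a degree-3 polynomial gives f(m) = -2m³ - 4m² + 2m - 4.
The coefficient of m³ is -2.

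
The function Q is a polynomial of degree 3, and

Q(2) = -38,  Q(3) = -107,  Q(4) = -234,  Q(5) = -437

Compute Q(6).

Write Q(t) = at³ + bt² + ct + d; the 4 given values yield a linear system in the 4 coefficients.
Solving, Q(t) = -3t³ - 2t² - 2t - 2.
Then Q(6) = -734.

-734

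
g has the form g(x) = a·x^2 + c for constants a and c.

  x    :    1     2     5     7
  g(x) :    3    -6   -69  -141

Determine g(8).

From g(1) = 3 and g(2) = -6: 1a + c = 3 and 4a + c = -6.
Subtracting: 3a = -9, so a = -3; then c = 3 − (-3)·1 = 6.
So g(x) = -3x² + 6, and g(8) = -186.

-186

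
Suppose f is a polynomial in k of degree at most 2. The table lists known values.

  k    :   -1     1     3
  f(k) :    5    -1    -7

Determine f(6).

-16

Write f(k) = ak² + bk + c; the 3 given values yield a linear system in the 3 coefficients.
Solving, the leading coefficient vanishes, and f(k) = -3k + 2.
Then f(6) = -16.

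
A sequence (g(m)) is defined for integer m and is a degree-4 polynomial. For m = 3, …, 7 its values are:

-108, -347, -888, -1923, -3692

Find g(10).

Write g(m) = am^4 + bm³ + cm² + dm + e; the 5 given values yield a linear system in the 5 coefficients.
Solving, g(m) = -2m^4 + 4m³ - 5m² - 2m - 3.
Then g(10) = -16523.

-16523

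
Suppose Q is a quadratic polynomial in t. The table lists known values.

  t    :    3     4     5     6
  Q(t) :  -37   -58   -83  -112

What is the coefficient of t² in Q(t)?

First differences: -21, -25, -29. Second differences: -4, -4.
Level-2 differences are constant, so Q has degree 2.
Fitting a degree-2 polynomial gives Q(t) = -2t² - 7t + 2.
The coefficient of t² is -2.

-2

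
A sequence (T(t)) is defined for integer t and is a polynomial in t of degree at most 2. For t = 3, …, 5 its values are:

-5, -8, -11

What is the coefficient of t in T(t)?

-3

Write T(t) = at² + bt + c; the 3 given values yield a linear system in the 3 coefficients.
Solving, the leading coefficient vanishes, and T(t) = -3t + 4.
The coefficient of t is -3.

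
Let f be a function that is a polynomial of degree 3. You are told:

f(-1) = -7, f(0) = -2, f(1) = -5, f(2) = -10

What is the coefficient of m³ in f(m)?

1

Write f(m) = am³ + bm² + cm + d; the 4 given values yield a linear system in the 4 coefficients.
Solving, f(m) = m³ - 4m² - 2.
The coefficient of m³ is 1.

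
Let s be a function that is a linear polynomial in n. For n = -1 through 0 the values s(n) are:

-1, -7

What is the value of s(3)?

Write s(n) = an + b; the 2 given values yield a linear system in the 2 coefficients.
Solving, s(n) = -6n - 7.
Then s(3) = -25.

-25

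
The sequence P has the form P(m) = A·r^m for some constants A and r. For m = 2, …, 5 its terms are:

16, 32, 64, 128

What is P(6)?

Consecutive ratio: 32/16 = 2, and 64/32 = 2, so r = 2.
Then A·2^2 = 16 gives A = 4, and P(m) = 4·2^m.
P(6) = 4·2^6 = 256.

256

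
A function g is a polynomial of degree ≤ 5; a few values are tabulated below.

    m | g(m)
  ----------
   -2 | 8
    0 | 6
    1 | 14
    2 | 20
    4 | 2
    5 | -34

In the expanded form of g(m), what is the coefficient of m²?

Write g(m) = am^5 + bm^4 + cm³ + dm² + em + p; the 6 given values yield a linear system in the 6 coefficients.
Solving, the top 2 coefficients vanish, and g(m) = -m³ + 2m² + 7m + 6.
The coefficient of m² is 2.

2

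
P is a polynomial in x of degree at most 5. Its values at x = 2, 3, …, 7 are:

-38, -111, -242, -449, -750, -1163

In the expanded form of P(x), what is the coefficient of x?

-6

Write P(x) = ax^5 + bx^4 + cx³ + dx² + ex + p; the 6 given values yield a linear system in the 6 coefficients.
Solving, the top 2 coefficients vanish, and P(x) = -3x³ - 2x² - 6x + 6.
The coefficient of x is -6.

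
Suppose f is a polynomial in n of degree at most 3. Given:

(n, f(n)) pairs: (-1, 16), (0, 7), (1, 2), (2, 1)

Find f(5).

First differences: -9, -5, -1. Second differences: 4, 4.
Level-2 differences are constant, so f has degree 2.
Fitting a degree-2 polynomial gives f(n) = 2n² - 7n + 7.
Then f(5) = 22.

22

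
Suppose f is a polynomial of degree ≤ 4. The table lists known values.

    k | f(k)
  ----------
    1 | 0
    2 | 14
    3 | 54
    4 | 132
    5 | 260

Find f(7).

714

First differences: 14, 40, 78, 128. Second differences: 26, 38, 50. Third differences: 12, 12.
Level-3 differences are constant, so f has degree 3.
Fitting a degree-3 polynomial gives f(k) = 2k³ + k² - 3k.
Then f(7) = 714.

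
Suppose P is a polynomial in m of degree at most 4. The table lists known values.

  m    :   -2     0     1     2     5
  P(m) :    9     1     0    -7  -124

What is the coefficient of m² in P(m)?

0

Write P(m) = am^4 + bm³ + cm² + dm + e; the 5 given values yield a linear system in the 5 coefficients.
Solving, the leading coefficient vanishes, and P(m) = -m³ + 1.
The coefficient of m² is 0.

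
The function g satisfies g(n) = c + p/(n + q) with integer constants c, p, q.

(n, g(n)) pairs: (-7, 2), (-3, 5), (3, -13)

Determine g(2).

(g(n) − c)(n + q) = p for each data point; the three points give a linear system in c and q, then p follows.
Solving: c = -1, q = -1, p = -24, so g(n) = -1 − 24/(n − 1).
Then g(2) = -1 − 24/1 = -25.

-25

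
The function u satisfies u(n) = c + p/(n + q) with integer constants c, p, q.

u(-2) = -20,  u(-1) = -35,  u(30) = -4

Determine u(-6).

-10

(u(n) − c)(n + q) = p for each data point; the three points give a linear system in c and q, then p follows.
Solving: c = -5, q = 0, p = 30, so u(n) = -5 + 30/(n + 0).
Then u(-6) = -5 + 30/(-6) = -10.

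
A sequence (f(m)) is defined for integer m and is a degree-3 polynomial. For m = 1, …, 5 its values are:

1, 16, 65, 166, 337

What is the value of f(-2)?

First differences: 15, 49, 101, 171. Second differences: 34, 52, 70. Third differences: 18, 18.
Level-3 differences are constant, so f has degree 3.
Fitting a degree-3 polynomial gives f(m) = 3m³ - m² - 3m + 2.
Then f(-2) = -20.

-20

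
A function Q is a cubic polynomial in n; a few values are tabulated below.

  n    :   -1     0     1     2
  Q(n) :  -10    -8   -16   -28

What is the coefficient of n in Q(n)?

-4

Write Q(n) = an³ + bn² + cn + d; the 4 given values yield a linear system in the 4 coefficients.
Solving, Q(n) = n³ - 5n² - 4n - 8.
The coefficient of n is -4.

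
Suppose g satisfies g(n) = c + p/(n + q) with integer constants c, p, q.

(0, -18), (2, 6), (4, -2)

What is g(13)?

-5

(g(n) − c)(n + q) = p for each data point; the three points give a linear system in c and q, then p follows.
Solving: c = -6, q = -1, p = 12, so g(n) = -6 + 12/(n − 1).
Then g(13) = -6 + 12/12 = -5.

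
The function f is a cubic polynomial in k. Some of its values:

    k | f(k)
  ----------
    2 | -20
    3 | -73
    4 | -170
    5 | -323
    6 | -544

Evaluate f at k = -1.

Write f(k) = ak³ + bk² + ck + d; the 5 given values yield a linear system in the 4 coefficients.
Solving, f(k) = -2k³ - 4k² + 5k + 2.
Then f(-1) = -5.

-5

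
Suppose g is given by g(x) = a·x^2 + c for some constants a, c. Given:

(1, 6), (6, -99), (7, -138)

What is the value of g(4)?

From g(1) = 6 and g(6) = -99: 1a + c = 6 and 36a + c = -99.
Subtracting: 35a = -105, so a = -3; then c = 6 − (-3)·1 = 9.
So g(x) = -3x² + 9, and g(4) = -39.

-39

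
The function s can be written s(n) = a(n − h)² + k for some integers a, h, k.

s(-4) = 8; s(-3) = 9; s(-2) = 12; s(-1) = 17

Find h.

-4

First differences 1, 3, 5; second difference 2 = 2a, so a = 1.
Expanding, the n-coefficient is −2ah = -2h; matching it to the data gives h = -4, and then k = 8.
So s(n) = 1(n + 4)² + 8.
Hence h = -4.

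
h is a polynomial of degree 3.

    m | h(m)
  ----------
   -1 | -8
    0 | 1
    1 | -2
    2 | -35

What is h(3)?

Write h(m) = am³ + bm² + cm + d; the 4 given values yield a linear system in the 4 coefficients.
Solving, h(m) = -3m³ - 6m² + 6m + 1.
Then h(3) = -116.

-116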